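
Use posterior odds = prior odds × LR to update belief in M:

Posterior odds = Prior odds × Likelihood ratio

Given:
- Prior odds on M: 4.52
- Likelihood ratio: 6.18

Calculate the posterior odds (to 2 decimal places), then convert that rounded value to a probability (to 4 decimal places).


Step 1: Calculate posterior odds
Posterior odds = Prior odds × LR
               = 4.52 × 6.18
               = 27.93

Step 2: Convert to probability
P(M|E) = Posterior odds / (1 + Posterior odds)
       = 27.93 / (1 + 27.93)
       = 27.93 / 28.93
       = 0.9654

The evidence increased P(M) from 0.8188 to 0.9654.


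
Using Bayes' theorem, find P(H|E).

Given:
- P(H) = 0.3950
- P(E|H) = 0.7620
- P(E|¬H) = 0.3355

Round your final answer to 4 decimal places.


Bayes' theorem: P(H|E) = P(E|H) × P(H) / P(E)

Step 1: Calculate P(E) using law of total probability
P(E) = P(E|H)P(H) + P(E|¬H)P(¬H)
     = 0.7620 × 0.3950 + 0.3355 × 0.6050
     = 0.30099000 + 0.20297750
     = 0.50396750

Step 2: Apply Bayes' theorem
P(H|E) = P(E|H) × P(H) / P(E)
       = 0.30099000 / 0.50396750
       = 0.5972


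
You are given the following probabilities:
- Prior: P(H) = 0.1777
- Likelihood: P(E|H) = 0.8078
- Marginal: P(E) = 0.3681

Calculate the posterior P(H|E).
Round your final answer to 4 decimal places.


Using Bayes' theorem:

P(H|E) = P(E|H) × P(H) / P(E)
       = 0.8078 × 0.1777 / 0.3681
       = 0.14354606 / 0.3681
       = 0.3900

The evidence strengthens our belief in H.
Prior: 0.1777 → Posterior: 0.3900


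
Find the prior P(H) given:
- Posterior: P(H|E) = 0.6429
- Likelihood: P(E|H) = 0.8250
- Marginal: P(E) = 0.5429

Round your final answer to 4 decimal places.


From Bayes' theorem: P(H|E) = P(E|H) × P(H) / P(E)

Rearranging for P(H):
P(H) = P(H|E) × P(E) / P(E|H)
     = 0.6429 × 0.5429 / 0.8250
     = 0.34903041 / 0.8250
     = 0.4231


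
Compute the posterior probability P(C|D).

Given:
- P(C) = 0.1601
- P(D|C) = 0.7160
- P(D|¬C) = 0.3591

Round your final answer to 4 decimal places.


Bayes' theorem: P(C|D) = P(D|C) × P(C) / P(D)

Step 1: Calculate P(D) using law of total probability
P(D) = P(D|C)P(C) + P(D|¬C)P(¬C)
     = 0.7160 × 0.1601 + 0.3591 × 0.8399
     = 0.11463160 + 0.30160809
     = 0.41623969

Step 2: Apply Bayes' theorem
P(C|D) = P(D|C) × P(C) / P(D)
       = 0.11463160 / 0.41623969
       = 0.2754


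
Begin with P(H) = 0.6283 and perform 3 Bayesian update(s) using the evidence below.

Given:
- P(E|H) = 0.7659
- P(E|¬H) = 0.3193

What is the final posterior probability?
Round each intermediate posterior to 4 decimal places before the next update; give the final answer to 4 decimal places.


Sequential Bayesian updating:

Initial prior: P(H) = 0.6283

Update 1:
  P(E) = 0.7659 × 0.6283 + 0.3193 × 0.3717 = 0.48121497 + 0.11868381 = 0.59989878
  P(H|E) = 0.48121497 / 0.59989878 = 0.8022

Update 2:
  P(E) = 0.7659 × 0.8022 + 0.3193 × 0.1978 = 0.61440498 + 0.06315754 = 0.67756252
  P(H|E) = 0.61440498 / 0.67756252 = 0.9068

Update 3:
  P(E) = 0.7659 × 0.9068 + 0.3193 × 0.0932 = 0.69451812 + 0.02975876 = 0.72427688
  P(H|E) = 0.69451812 / 0.72427688 = 0.9589

Final posterior: 0.9589


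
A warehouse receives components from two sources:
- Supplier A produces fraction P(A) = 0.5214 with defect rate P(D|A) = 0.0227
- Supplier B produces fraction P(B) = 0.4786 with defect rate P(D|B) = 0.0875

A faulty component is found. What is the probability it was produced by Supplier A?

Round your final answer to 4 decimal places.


Let A = from Supplier A, D = faulty

Given:
- P(A) = 0.5214, P(B) = 0.4786
- P(D|A) = 0.0227, P(D|B) = 0.0875

Step 1: Find P(D)
P(D) = P(D|A)P(A) + P(D|B)P(B)
     = 0.0227 × 0.5214 + 0.0875 × 0.4786
     = 0.01183578 + 0.04187750
     = 0.05371328

Step 2: Apply Bayes' theorem
P(A|D) = P(D|A)P(A) / P(D)
       = 0.01183578 / 0.05371328
       = 0.2204


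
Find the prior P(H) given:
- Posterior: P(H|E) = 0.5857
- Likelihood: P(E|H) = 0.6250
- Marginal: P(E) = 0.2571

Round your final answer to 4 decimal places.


From Bayes' theorem: P(H|E) = P(E|H) × P(H) / P(E)

Rearranging for P(H):
P(H) = P(H|E) × P(E) / P(E|H)
     = 0.5857 × 0.2571 / 0.6250
     = 0.15058347 / 0.6250
     = 0.2409


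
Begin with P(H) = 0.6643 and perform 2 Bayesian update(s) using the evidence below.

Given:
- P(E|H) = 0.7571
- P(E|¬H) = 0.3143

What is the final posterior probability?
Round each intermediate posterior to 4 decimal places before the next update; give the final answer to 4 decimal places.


Sequential Bayesian updating:

Initial prior: P(H) = 0.6643

Update 1:
  P(E) = 0.7571 × 0.6643 + 0.3143 × 0.3357 = 0.50294153 + 0.10551051 = 0.60845204
  P(H|E) = 0.50294153 / 0.60845204 = 0.8266

Update 2:
  P(E) = 0.7571 × 0.8266 + 0.3143 × 0.1734 = 0.62581886 + 0.05449962 = 0.68031848
  P(H|E) = 0.62581886 / 0.68031848 = 0.9199

Final posterior: 0.9199


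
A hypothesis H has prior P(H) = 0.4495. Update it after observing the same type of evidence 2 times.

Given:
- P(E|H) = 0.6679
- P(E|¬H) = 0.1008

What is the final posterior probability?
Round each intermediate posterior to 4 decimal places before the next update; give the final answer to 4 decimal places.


Sequential Bayesian updating:

Initial prior: P(H) = 0.4495

Update 1:
  P(E) = 0.6679 × 0.4495 + 0.1008 × 0.5505 = 0.30022105 + 0.05549040 = 0.35571145
  P(H|E) = 0.30022105 / 0.35571145 = 0.8440

Update 2:
  P(E) = 0.6679 × 0.8440 + 0.1008 × 0.1560 = 0.56370760 + 0.01572480 = 0.57943240
  P(H|E) = 0.56370760 / 0.57943240 = 0.9729

Final posterior: 0.9729


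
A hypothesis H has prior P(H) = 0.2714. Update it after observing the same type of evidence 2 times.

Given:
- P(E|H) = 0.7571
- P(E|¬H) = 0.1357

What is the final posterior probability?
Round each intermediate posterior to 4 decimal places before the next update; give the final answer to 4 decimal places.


Sequential Bayesian updating:

Initial prior: P(H) = 0.2714

Update 1:
  P(E) = 0.7571 × 0.2714 + 0.1357 × 0.7286 = 0.20547694 + 0.09887102 = 0.30434796
  P(H|E) = 0.20547694 / 0.30434796 = 0.6751

Update 2:
  P(E) = 0.7571 × 0.6751 + 0.1357 × 0.3249 = 0.51111821 + 0.04408893 = 0.55520714
  P(H|E) = 0.51111821 / 0.55520714 = 0.9206

Final posterior: 0.9206


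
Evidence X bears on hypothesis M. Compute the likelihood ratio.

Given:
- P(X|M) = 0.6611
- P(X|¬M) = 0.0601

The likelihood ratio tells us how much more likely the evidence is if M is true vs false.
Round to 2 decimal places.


Likelihood Ratio (LR) = P(X|M) / P(X|¬M)

LR = 0.6611 / 0.0601
   = 11.00

The evidence is 11.00 times more likely if M is true than if M is false.
Because LR exceeds 1, X is evidence for M.


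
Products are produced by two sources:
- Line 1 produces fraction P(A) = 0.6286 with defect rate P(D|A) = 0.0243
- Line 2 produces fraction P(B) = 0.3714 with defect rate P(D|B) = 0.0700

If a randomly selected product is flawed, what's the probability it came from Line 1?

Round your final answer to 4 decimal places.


Let A = from Line 1, D = flawed

Given:
- P(A) = 0.6286, P(B) = 0.3714
- P(D|A) = 0.0243, P(D|B) = 0.0700

Step 1: Find P(D)
P(D) = P(D|A)P(A) + P(D|B)P(B)
     = 0.0243 × 0.6286 + 0.0700 × 0.3714
     = 0.01527498 + 0.02599800
     = 0.04127298

Step 2: Apply Bayes' theorem
P(A|D) = P(D|A)P(A) / P(D)
       = 0.01527498 / 0.04127298
       = 0.3701


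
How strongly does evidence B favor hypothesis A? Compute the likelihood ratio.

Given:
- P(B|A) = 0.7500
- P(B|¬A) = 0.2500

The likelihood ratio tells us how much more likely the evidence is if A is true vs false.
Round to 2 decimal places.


Likelihood Ratio (LR) = P(B|A) / P(B|¬A)

LR = 0.7500 / 0.2500
   = 3.00

The evidence is 3.00 times more likely if A is true than if A is false.
LR > 1, so observing B raises the odds in favor of A.


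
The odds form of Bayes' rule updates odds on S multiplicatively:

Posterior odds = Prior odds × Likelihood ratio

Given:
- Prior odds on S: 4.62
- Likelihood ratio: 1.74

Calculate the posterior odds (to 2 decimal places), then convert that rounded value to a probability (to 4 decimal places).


Step 1: Calculate posterior odds
Posterior odds = Prior odds × LR
               = 4.62 × 1.74
               = 8.04

Step 2: Convert to probability
P(S|E) = Posterior odds / (1 + Posterior odds)
       = 8.04 / (1 + 8.04)
       = 8.04 / 9.04
       = 0.8894

The evidence increased P(S) from 0.8221 to 0.8894.


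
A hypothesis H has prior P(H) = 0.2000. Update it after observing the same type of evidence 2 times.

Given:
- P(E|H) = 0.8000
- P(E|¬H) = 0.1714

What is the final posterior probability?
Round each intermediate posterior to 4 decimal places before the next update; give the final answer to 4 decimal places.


Sequential Bayesian updating:

Initial prior: P(H) = 0.2000

Update 1:
  P(E) = 0.8000 × 0.2000 + 0.1714 × 0.8000 = 0.16000000 + 0.13712000 = 0.29712000
  P(H|E) = 0.16000000 / 0.29712000 = 0.5385

Update 2:
  P(E) = 0.8000 × 0.5385 + 0.1714 × 0.4615 = 0.43080000 + 0.07910110 = 0.50990110
  P(H|E) = 0.43080000 / 0.50990110 = 0.8449

Final posterior: 0.8449


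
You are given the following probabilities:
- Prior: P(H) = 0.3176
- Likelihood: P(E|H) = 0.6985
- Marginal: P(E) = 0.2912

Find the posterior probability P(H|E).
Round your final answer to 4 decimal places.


Using Bayes' theorem:

P(H|E) = P(E|H) × P(H) / P(E)
       = 0.6985 × 0.3176 / 0.2912
       = 0.22184360 / 0.2912
       = 0.7618

The evidence strengthens our belief in H.
Prior: 0.3176 → Posterior: 0.7618


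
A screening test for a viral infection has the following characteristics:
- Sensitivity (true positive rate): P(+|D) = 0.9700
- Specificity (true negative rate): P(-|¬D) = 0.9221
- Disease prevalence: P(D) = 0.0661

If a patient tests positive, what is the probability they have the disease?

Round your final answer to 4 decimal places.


Let D = has disease, + = positive test

Given:
- P(D) = 0.0661 (prevalence)
- P(+|D) = 0.9700 (sensitivity)
- P(-|¬D) = 0.9221 (specificity)
- P(+|¬D) = 0.0779 (false positive rate = 1 - specificity)

Step 1: Find P(+)
P(+) = P(+|D)P(D) + P(+|¬D)P(¬D)
     = 0.9700 × 0.0661 + 0.0779 × 0.9339
     = 0.06411700 + 0.07275081
     = 0.13686781

Step 2: Apply Bayes' theorem for P(D|+)
P(D|+) = P(+|D)P(D) / P(+)
       = 0.06411700 / 0.13686781
       = 0.4685


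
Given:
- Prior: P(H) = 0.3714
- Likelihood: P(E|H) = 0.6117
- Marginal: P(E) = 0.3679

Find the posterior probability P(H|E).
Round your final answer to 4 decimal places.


Using Bayes' theorem:

P(H|E) = P(E|H) × P(H) / P(E)
       = 0.6117 × 0.3714 / 0.3679
       = 0.22718538 / 0.3679
       = 0.6175

The evidence strengthens our belief in H.
Prior: 0.3714 → Posterior: 0.6175


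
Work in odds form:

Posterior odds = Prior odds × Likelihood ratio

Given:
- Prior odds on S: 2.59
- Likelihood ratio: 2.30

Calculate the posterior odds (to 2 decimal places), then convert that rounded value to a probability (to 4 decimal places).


Step 1: Calculate posterior odds
Posterior odds = Prior odds × LR
               = 2.59 × 2.30
               = 5.96

Step 2: Convert to probability
P(S|E) = Posterior odds / (1 + Posterior odds)
       = 5.96 / (1 + 5.96)
       = 5.96 / 6.96
       = 0.8563

The evidence increased P(S) from 0.7214 to 0.8563.


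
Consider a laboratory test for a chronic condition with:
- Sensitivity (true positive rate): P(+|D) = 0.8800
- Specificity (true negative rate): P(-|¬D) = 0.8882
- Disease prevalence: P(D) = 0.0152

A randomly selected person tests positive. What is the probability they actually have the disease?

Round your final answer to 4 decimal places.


Let D = has disease, + = positive test

Given:
- P(D) = 0.0152 (prevalence)
- P(+|D) = 0.8800 (sensitivity)
- P(-|¬D) = 0.8882 (specificity)
- P(+|¬D) = 0.1118 (false positive rate = 1 - specificity)

Step 1: Find P(+)
P(+) = P(+|D)P(D) + P(+|¬D)P(¬D)
     = 0.8800 × 0.0152 + 0.1118 × 0.9848
     = 0.01337600 + 0.11010064
     = 0.12347664

Step 2: Apply Bayes' theorem for P(D|+)
P(D|+) = P(+|D)P(D) / P(+)
       = 0.01337600 / 0.12347664
       = 0.1083


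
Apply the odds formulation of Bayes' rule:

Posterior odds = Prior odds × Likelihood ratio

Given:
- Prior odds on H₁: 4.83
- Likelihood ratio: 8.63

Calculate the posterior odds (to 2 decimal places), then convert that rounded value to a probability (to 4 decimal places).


Step 1: Calculate posterior odds
Posterior odds = Prior odds × LR
               = 4.83 × 8.63
               = 41.68

Step 2: Convert to probability
P(H₁|E) = Posterior odds / (1 + Posterior odds)
       = 41.68 / (1 + 41.68)
       = 41.68 / 42.68
       = 0.9766

The evidence increased P(H₁) from 0.8285 to 0.9766.


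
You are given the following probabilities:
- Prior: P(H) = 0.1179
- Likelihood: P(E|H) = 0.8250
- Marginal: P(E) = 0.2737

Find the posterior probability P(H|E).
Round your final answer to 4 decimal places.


Using Bayes' theorem:

P(H|E) = P(E|H) × P(H) / P(E)
       = 0.8250 × 0.1179 / 0.2737
       = 0.09726750 / 0.2737
       = 0.3554

The evidence strengthens our belief in H.
Prior: 0.1179 → Posterior: 0.3554


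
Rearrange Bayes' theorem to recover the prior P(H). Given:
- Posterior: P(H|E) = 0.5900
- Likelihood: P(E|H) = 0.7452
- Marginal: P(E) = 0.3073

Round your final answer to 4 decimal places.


From Bayes' theorem: P(H|E) = P(E|H) × P(H) / P(E)

Rearranging for P(H):
P(H) = P(H|E) × P(E) / P(E|H)
     = 0.5900 × 0.3073 / 0.7452
     = 0.18130700 / 0.7452
     = 0.2433


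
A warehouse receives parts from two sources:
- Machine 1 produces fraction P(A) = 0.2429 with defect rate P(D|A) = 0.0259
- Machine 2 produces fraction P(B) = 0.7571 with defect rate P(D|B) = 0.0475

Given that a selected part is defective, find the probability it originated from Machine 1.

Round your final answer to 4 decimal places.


Let A = from Machine 1, D = defective

Given:
- P(A) = 0.2429, P(B) = 0.7571
- P(D|A) = 0.0259, P(D|B) = 0.0475

Step 1: Find P(D)
P(D) = P(D|A)P(A) + P(D|B)P(B)
     = 0.0259 × 0.2429 + 0.0475 × 0.7571
     = 0.00629111 + 0.03596225
     = 0.04225336

Step 2: Apply Bayes' theorem
P(A|D) = P(D|A)P(A) / P(D)
       = 0.00629111 / 0.04225336
       = 0.1489


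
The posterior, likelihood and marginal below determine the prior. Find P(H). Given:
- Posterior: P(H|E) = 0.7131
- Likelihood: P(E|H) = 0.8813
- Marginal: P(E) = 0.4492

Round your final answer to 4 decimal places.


From Bayes' theorem: P(H|E) = P(E|H) × P(H) / P(E)

Rearranging for P(H):
P(H) = P(H|E) × P(E) / P(E|H)
     = 0.7131 × 0.4492 / 0.8813
     = 0.32032452 / 0.8813
     = 0.3635


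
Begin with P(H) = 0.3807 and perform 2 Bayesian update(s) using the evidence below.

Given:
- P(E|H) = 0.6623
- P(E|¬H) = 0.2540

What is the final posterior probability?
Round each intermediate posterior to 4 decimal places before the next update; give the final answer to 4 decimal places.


Sequential Bayesian updating:

Initial prior: P(H) = 0.3807

Update 1:
  P(E) = 0.6623 × 0.3807 + 0.2540 × 0.6193 = 0.25213761 + 0.15730220 = 0.40943981
  P(H|E) = 0.25213761 / 0.40943981 = 0.6158

Update 2:
  P(E) = 0.6623 × 0.6158 + 0.2540 × 0.3842 = 0.40784434 + 0.09758680 = 0.50543114
  P(H|E) = 0.40784434 / 0.50543114 = 0.8069

Final posterior: 0.8069


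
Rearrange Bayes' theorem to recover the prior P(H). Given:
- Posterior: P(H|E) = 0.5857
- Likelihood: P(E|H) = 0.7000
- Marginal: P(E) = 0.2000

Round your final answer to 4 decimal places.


From Bayes' theorem: P(H|E) = P(E|H) × P(H) / P(E)

Rearranging for P(H):
P(H) = P(H|E) × P(E) / P(E|H)
     = 0.5857 × 0.2000 / 0.7000
     = 0.11714000 / 0.7000
     = 0.1673


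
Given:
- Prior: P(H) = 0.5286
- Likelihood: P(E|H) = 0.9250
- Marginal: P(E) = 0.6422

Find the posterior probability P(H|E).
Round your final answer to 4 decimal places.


Using Bayes' theorem:

P(H|E) = P(E|H) × P(H) / P(E)
       = 0.9250 × 0.5286 / 0.6422
       = 0.48895500 / 0.6422
       = 0.7614

The evidence strengthens our belief in H.
Prior: 0.5286 → Posterior: 0.7614


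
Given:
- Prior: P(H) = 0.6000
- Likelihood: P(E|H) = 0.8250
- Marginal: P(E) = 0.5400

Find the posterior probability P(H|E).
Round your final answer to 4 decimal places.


Using Bayes' theorem:

P(H|E) = P(E|H) × P(H) / P(E)
       = 0.8250 × 0.6000 / 0.5400
       = 0.49500000 / 0.5400
       = 0.9167

The evidence strengthens our belief in H.
Prior: 0.6000 → Posterior: 0.9167


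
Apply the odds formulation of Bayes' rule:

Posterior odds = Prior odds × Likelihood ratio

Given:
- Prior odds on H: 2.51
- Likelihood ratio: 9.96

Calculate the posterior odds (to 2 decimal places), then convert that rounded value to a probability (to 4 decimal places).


Step 1: Calculate posterior odds
Posterior odds = Prior odds × LR
               = 2.51 × 9.96
               = 25.00

Step 2: Convert to probability
P(H|E) = Posterior odds / (1 + Posterior odds)
       = 25.00 / (1 + 25.00)
       = 25.00 / 26.00
       = 0.9615

The evidence increased P(H) from 0.7151 to 0.9615.


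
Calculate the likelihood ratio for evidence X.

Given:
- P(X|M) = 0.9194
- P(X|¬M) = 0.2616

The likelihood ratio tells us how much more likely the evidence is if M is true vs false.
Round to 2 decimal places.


Likelihood Ratio (LR) = P(X|M) / P(X|¬M)

LR = 0.9194 / 0.2616
   = 3.51

The evidence is 3.51 times more likely if M is true than if M is false.
Since LR > 1, the evidence supports M over ¬M.


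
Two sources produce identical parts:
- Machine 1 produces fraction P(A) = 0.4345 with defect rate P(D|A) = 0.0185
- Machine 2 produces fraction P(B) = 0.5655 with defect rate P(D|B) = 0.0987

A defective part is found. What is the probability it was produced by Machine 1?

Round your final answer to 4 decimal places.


Let A = from Machine 1, D = defective

Given:
- P(A) = 0.4345, P(B) = 0.5655
- P(D|A) = 0.0185, P(D|B) = 0.0987

Step 1: Find P(D)
P(D) = P(D|A)P(A) + P(D|B)P(B)
     = 0.0185 × 0.4345 + 0.0987 × 0.5655
     = 0.00803825 + 0.05581485
     = 0.06385310

Step 2: Apply Bayes' theorem
P(A|D) = P(D|A)P(A) / P(D)
       = 0.00803825 / 0.06385310
       = 0.1259


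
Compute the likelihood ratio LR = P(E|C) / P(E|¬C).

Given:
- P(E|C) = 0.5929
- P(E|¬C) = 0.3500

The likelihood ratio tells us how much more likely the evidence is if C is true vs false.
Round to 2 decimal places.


Likelihood Ratio (LR) = P(E|C) / P(E|¬C)

LR = 0.5929 / 0.3500
   = 1.69

The evidence is 1.69 times more likely if C is true than if C is false.
Because LR exceeds 1, E is evidence for C.


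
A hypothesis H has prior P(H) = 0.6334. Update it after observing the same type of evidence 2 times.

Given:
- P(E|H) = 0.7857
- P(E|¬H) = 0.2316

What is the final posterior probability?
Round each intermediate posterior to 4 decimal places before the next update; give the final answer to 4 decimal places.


Sequential Bayesian updating:

Initial prior: P(H) = 0.6334

Update 1:
  P(E) = 0.7857 × 0.6334 + 0.2316 × 0.3666 = 0.49766238 + 0.08490456 = 0.58256694
  P(H|E) = 0.49766238 / 0.58256694 = 0.8543

Update 2:
  P(E) = 0.7857 × 0.8543 + 0.2316 × 0.1457 = 0.67122351 + 0.03374412 = 0.70496763
  P(H|E) = 0.67122351 / 0.70496763 = 0.9521

Final posterior: 0.9521


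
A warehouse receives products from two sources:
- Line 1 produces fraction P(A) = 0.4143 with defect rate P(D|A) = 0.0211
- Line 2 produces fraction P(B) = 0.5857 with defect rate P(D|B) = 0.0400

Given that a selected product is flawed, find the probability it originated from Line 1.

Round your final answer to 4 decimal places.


Let A = from Line 1, D = flawed

Given:
- P(A) = 0.4143, P(B) = 0.5857
- P(D|A) = 0.0211, P(D|B) = 0.0400

Step 1: Find P(D)
P(D) = P(D|A)P(A) + P(D|B)P(B)
     = 0.0211 × 0.4143 + 0.0400 × 0.5857
     = 0.00874173 + 0.02342800
     = 0.03216973

Step 2: Apply Bayes' theorem
P(A|D) = P(D|A)P(A) / P(D)
       = 0.00874173 / 0.03216973
       = 0.2717


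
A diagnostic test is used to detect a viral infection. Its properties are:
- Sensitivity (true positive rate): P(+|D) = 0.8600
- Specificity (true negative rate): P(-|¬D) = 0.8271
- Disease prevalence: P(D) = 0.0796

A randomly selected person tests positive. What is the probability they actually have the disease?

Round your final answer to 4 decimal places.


Let D = has disease, + = positive test

Given:
- P(D) = 0.0796 (prevalence)
- P(+|D) = 0.8600 (sensitivity)
- P(-|¬D) = 0.8271 (specificity)
- P(+|¬D) = 0.1729 (false positive rate = 1 - specificity)

Step 1: Find P(+)
P(+) = P(+|D)P(D) + P(+|¬D)P(¬D)
     = 0.8600 × 0.0796 + 0.1729 × 0.9204
     = 0.06845600 + 0.15913716
     = 0.22759316

Step 2: Apply Bayes' theorem for P(D|+)
P(D|+) = P(+|D)P(D) / P(+)
       = 0.06845600 / 0.22759316
       = 0.3008


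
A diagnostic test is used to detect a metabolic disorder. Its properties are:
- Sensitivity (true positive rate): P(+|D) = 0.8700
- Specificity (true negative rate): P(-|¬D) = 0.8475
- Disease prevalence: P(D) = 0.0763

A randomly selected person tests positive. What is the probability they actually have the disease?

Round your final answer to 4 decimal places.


Let D = has disease, + = positive test

Given:
- P(D) = 0.0763 (prevalence)
- P(+|D) = 0.8700 (sensitivity)
- P(-|¬D) = 0.8475 (specificity)
- P(+|¬D) = 0.1525 (false positive rate = 1 - specificity)

Step 1: Find P(+)
P(+) = P(+|D)P(D) + P(+|¬D)P(¬D)
     = 0.8700 × 0.0763 + 0.1525 × 0.9237
     = 0.06638100 + 0.14086425
     = 0.20724525

Step 2: Apply Bayes' theorem for P(D|+)
P(D|+) = P(+|D)P(D) / P(+)
       = 0.06638100 / 0.20724525
       = 0.3203


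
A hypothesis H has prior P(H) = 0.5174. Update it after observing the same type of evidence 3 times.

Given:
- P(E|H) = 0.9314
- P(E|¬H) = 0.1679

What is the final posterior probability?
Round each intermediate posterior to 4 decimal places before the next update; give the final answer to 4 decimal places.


Sequential Bayesian updating:

Initial prior: P(H) = 0.5174

Update 1:
  P(E) = 0.9314 × 0.5174 + 0.1679 × 0.4826 = 0.48190636 + 0.08102854 = 0.56293490
  P(H|E) = 0.48190636 / 0.56293490 = 0.8561

Update 2:
  P(E) = 0.9314 × 0.8561 + 0.1679 × 0.1439 = 0.79737154 + 0.02416081 = 0.82153235
  P(H|E) = 0.79737154 / 0.82153235 = 0.9706

Update 3:
  P(E) = 0.9314 × 0.9706 + 0.1679 × 0.0294 = 0.90401684 + 0.00493626 = 0.90895310
  P(H|E) = 0.90401684 / 0.90895310 = 0.9946

Final posterior: 0.9946


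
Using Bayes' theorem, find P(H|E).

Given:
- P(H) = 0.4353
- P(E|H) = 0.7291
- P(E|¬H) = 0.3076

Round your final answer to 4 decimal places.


Bayes' theorem: P(H|E) = P(E|H) × P(H) / P(E)

Step 1: Calculate P(E) using law of total probability
P(E) = P(E|H)P(H) + P(E|¬H)P(¬H)
     = 0.7291 × 0.4353 + 0.3076 × 0.5647
     = 0.31737723 + 0.17370172
     = 0.49107895

Step 2: Apply Bayes' theorem
P(H|E) = P(E|H) × P(H) / P(E)
       = 0.31737723 / 0.49107895
       = 0.6463


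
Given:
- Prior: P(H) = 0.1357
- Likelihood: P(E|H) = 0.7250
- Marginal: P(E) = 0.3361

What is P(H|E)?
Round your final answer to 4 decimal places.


Using Bayes' theorem:

P(H|E) = P(E|H) × P(H) / P(E)
       = 0.7250 × 0.1357 / 0.3361
       = 0.09838250 / 0.3361
       = 0.2927

The evidence strengthens our belief in H.
Prior: 0.1357 → Posterior: 0.2927


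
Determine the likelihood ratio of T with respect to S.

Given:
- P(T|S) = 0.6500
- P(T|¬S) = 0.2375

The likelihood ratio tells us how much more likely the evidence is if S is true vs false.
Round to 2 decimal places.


Likelihood Ratio (LR) = P(T|S) / P(T|¬S)

LR = 0.6500 / 0.2375
   = 2.74

The evidence is 2.74 times more likely if S is true than if S is false.
Because LR exceeds 1, T is evidence for S.


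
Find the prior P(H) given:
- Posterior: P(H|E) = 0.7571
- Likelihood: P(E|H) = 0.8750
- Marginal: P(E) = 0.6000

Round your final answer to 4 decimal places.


From Bayes' theorem: P(H|E) = P(E|H) × P(H) / P(E)

Rearranging for P(H):
P(H) = P(H|E) × P(E) / P(E|H)
     = 0.7571 × 0.6000 / 0.8750
     = 0.45426000 / 0.8750
     = 0.5192


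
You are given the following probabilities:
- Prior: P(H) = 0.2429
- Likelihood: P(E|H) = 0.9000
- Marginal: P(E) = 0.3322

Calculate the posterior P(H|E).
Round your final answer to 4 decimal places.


Using Bayes' theorem:

P(H|E) = P(E|H) × P(H) / P(E)
       = 0.9000 × 0.2429 / 0.3322
       = 0.21861000 / 0.3322
       = 0.6581

The evidence strengthens our belief in H.
Prior: 0.2429 → Posterior: 0.6581


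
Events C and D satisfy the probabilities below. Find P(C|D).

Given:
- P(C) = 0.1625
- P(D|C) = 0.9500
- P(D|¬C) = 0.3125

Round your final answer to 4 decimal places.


Bayes' theorem: P(C|D) = P(D|C) × P(C) / P(D)

Step 1: Calculate P(D) using law of total probability
P(D) = P(D|C)P(C) + P(D|¬C)P(¬C)
     = 0.9500 × 0.1625 + 0.3125 × 0.8375
     = 0.15437500 + 0.26171875
     = 0.41609375

Step 2: Apply Bayes' theorem
P(C|D) = P(D|C) × P(C) / P(D)
       = 0.15437500 / 0.41609375
       = 0.3710


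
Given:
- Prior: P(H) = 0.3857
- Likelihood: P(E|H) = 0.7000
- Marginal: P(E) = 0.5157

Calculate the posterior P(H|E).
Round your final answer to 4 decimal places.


Using Bayes' theorem:

P(H|E) = P(E|H) × P(H) / P(E)
       = 0.7000 × 0.3857 / 0.5157
       = 0.26999000 / 0.5157
       = 0.5235

The evidence strengthens our belief in H.
Prior: 0.3857 → Posterior: 0.5235


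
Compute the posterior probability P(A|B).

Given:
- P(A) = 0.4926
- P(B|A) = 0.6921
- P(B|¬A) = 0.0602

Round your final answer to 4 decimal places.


Bayes' theorem: P(A|B) = P(B|A) × P(A) / P(B)

Step 1: Calculate P(B) using law of total probability
P(B) = P(B|A)P(A) + P(B|¬A)P(¬A)
     = 0.6921 × 0.4926 + 0.0602 × 0.5074
     = 0.34092846 + 0.03054548
     = 0.37147394

Step 2: Apply Bayes' theorem
P(A|B) = P(B|A) × P(A) / P(B)
       = 0.34092846 / 0.37147394
       = 0.9178


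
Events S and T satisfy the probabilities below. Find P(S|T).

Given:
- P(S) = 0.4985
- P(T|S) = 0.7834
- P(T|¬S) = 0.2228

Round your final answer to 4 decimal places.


Bayes' theorem: P(S|T) = P(T|S) × P(S) / P(T)

Step 1: Calculate P(T) using law of total probability
P(T) = P(T|S)P(S) + P(T|¬S)P(¬S)
     = 0.7834 × 0.4985 + 0.2228 × 0.5015
     = 0.39052490 + 0.11173420
     = 0.50225910

Step 2: Apply Bayes' theorem
P(S|T) = P(T|S) × P(S) / P(T)
       = 0.39052490 / 0.50225910
       = 0.7775


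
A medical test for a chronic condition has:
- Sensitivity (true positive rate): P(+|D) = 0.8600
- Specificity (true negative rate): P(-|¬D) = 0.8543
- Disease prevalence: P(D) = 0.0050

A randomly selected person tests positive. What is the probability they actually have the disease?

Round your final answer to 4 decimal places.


Let D = has disease, + = positive test

Given:
- P(D) = 0.0050 (prevalence)
- P(+|D) = 0.8600 (sensitivity)
- P(-|¬D) = 0.8543 (specificity)
- P(+|¬D) = 0.1457 (false positive rate = 1 - specificity)

Step 1: Find P(+)
P(+) = P(+|D)P(D) + P(+|¬D)P(¬D)
     = 0.8600 × 0.0050 + 0.1457 × 0.9950
     = 0.00430000 + 0.14497150
     = 0.14927150

Step 2: Apply Bayes' theorem for P(D|+)
P(D|+) = P(+|D)P(D) / P(+)
       = 0.00430000 / 0.14927150
       = 0.0288


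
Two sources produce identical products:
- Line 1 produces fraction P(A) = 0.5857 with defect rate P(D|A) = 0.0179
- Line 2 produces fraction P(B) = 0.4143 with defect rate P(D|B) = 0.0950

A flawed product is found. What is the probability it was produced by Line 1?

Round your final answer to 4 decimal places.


Let A = from Line 1, D = flawed

Given:
- P(A) = 0.5857, P(B) = 0.4143
- P(D|A) = 0.0179, P(D|B) = 0.0950

Step 1: Find P(D)
P(D) = P(D|A)P(A) + P(D|B)P(B)
     = 0.0179 × 0.5857 + 0.0950 × 0.4143
     = 0.01048403 + 0.03935850
     = 0.04984253

Step 2: Apply Bayes' theorem
P(A|D) = P(D|A)P(A) / P(D)
       = 0.01048403 / 0.04984253
       = 0.2103


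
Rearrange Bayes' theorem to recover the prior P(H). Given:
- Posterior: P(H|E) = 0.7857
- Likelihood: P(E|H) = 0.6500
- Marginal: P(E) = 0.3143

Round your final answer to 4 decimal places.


From Bayes' theorem: P(H|E) = P(E|H) × P(H) / P(E)

Rearranging for P(H):
P(H) = P(H|E) × P(E) / P(E|H)
     = 0.7857 × 0.3143 / 0.6500
     = 0.24694551 / 0.6500
     = 0.3799


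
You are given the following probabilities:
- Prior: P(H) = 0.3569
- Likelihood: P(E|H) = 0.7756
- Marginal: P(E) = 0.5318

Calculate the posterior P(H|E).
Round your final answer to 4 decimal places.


Using Bayes' theorem:

P(H|E) = P(E|H) × P(H) / P(E)
       = 0.7756 × 0.3569 / 0.5318
       = 0.27681164 / 0.5318
       = 0.5205

The evidence strengthens our belief in H.
Prior: 0.3569 → Posterior: 0.5205


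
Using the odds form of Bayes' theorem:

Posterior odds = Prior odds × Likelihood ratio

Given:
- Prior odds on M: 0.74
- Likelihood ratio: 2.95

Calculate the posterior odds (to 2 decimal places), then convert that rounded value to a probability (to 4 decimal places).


Step 1: Calculate posterior odds
Posterior odds = Prior odds × LR
               = 0.74 × 2.95
               = 2.18

Step 2: Convert to probability
P(M|E) = Posterior odds / (1 + Posterior odds)
       = 2.18 / (1 + 2.18)
       = 2.18 / 3.18
       = 0.6855

The evidence increased P(M) from 0.4253 to 0.6855.


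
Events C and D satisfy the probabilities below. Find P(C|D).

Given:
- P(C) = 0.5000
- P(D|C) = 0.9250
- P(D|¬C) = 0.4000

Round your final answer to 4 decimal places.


Bayes' theorem: P(C|D) = P(D|C) × P(C) / P(D)

Step 1: Calculate P(D) using law of total probability
P(D) = P(D|C)P(C) + P(D|¬C)P(¬C)
     = 0.9250 × 0.5000 + 0.4000 × 0.5000
     = 0.46250000 + 0.20000000
     = 0.66250000

Step 2: Apply Bayes' theorem
P(C|D) = P(D|C) × P(C) / P(D)
       = 0.46250000 / 0.66250000
       = 0.6981


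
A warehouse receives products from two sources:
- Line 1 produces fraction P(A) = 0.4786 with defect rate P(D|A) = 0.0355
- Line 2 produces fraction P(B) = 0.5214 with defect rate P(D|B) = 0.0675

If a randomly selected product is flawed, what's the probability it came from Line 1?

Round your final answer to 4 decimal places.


Let A = from Line 1, D = flawed

Given:
- P(A) = 0.4786, P(B) = 0.5214
- P(D|A) = 0.0355, P(D|B) = 0.0675

Step 1: Find P(D)
P(D) = P(D|A)P(A) + P(D|B)P(B)
     = 0.0355 × 0.4786 + 0.0675 × 0.5214
     = 0.01699030 + 0.03519450
     = 0.05218480

Step 2: Apply Bayes' theorem
P(A|D) = P(D|A)P(A) / P(D)
       = 0.01699030 / 0.05218480
       = 0.3256


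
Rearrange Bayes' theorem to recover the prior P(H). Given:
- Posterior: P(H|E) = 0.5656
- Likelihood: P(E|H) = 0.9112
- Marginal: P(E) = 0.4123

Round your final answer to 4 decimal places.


From Bayes' theorem: P(H|E) = P(E|H) × P(H) / P(E)

Rearranging for P(H):
P(H) = P(H|E) × P(E) / P(E|H)
     = 0.5656 × 0.4123 / 0.9112
     = 0.23319688 / 0.9112
     = 0.2559


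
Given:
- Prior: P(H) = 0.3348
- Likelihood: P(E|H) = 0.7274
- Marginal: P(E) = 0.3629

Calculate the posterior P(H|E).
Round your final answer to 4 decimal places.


Using Bayes' theorem:

P(H|E) = P(E|H) × P(H) / P(E)
       = 0.7274 × 0.3348 / 0.3629
       = 0.24353352 / 0.3629
       = 0.6711

The evidence strengthens our belief in H.
Prior: 0.3348 → Posterior: 0.6711


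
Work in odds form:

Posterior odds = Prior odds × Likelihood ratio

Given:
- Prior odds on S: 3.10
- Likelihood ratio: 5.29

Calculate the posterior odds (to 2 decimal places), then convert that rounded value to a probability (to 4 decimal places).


Step 1: Calculate posterior odds
Posterior odds = Prior odds × LR
               = 3.10 × 5.29
               = 16.40

Step 2: Convert to probability
P(S|E) = Posterior odds / (1 + Posterior odds)
       = 16.40 / (1 + 16.40)
       = 16.40 / 17.40
       = 0.9425

The evidence increased P(S) from 0.7561 to 0.9425.


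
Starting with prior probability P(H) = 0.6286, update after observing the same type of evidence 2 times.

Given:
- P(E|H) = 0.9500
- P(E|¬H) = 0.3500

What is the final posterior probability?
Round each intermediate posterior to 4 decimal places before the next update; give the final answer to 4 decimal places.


Sequential Bayesian updating:

Initial prior: P(H) = 0.6286

Update 1:
  P(E) = 0.9500 × 0.6286 + 0.3500 × 0.3714 = 0.59717000 + 0.12999000 = 0.72716000
  P(H|E) = 0.59717000 / 0.72716000 = 0.8212

Update 2:
  P(E) = 0.9500 × 0.8212 + 0.3500 × 0.1788 = 0.78014000 + 0.06258000 = 0.84272000
  P(H|E) = 0.78014000 / 0.84272000 = 0.9257

Final posterior: 0.9257


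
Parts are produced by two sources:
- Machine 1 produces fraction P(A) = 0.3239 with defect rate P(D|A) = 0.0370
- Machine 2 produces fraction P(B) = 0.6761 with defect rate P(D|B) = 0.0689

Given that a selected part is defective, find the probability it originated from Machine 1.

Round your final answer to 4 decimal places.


Let A = from Machine 1, D = defective

Given:
- P(A) = 0.3239, P(B) = 0.6761
- P(D|A) = 0.0370, P(D|B) = 0.0689

Step 1: Find P(D)
P(D) = P(D|A)P(A) + P(D|B)P(B)
     = 0.0370 × 0.3239 + 0.0689 × 0.6761
     = 0.01198430 + 0.04658329
     = 0.05856759

Step 2: Apply Bayes' theorem
P(A|D) = P(D|A)P(A) / P(D)
       = 0.01198430 / 0.05856759
       = 0.2046


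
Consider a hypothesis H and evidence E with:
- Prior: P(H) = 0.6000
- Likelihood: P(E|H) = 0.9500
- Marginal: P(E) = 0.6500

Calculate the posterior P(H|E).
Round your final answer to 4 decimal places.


Using Bayes' theorem:

P(H|E) = P(E|H) × P(H) / P(E)
       = 0.9500 × 0.6000 / 0.6500
       = 0.57000000 / 0.6500
       = 0.8769

The evidence strengthens our belief in H.
Prior: 0.6000 → Posterior: 0.8769


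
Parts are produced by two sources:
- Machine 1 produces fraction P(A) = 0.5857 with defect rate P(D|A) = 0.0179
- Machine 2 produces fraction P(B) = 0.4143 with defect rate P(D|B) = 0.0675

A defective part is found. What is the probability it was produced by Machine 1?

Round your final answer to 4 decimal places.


Let A = from Machine 1, D = defective

Given:
- P(A) = 0.5857, P(B) = 0.4143
- P(D|A) = 0.0179, P(D|B) = 0.0675

Step 1: Find P(D)
P(D) = P(D|A)P(A) + P(D|B)P(B)
     = 0.0179 × 0.5857 + 0.0675 × 0.4143
     = 0.01048403 + 0.02796525
     = 0.03844928

Step 2: Apply Bayes' theorem
P(A|D) = P(D|A)P(A) / P(D)
       = 0.01048403 / 0.03844928
       = 0.2727


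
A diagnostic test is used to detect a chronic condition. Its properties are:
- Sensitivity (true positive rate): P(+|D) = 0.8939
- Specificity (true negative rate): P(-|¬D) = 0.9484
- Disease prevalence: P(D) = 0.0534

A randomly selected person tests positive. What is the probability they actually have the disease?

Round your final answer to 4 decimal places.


Let D = has disease, + = positive test

Given:
- P(D) = 0.0534 (prevalence)
- P(+|D) = 0.8939 (sensitivity)
- P(-|¬D) = 0.9484 (specificity)
- P(+|¬D) = 0.0516 (false positive rate = 1 - specificity)

Step 1: Find P(+)
P(+) = P(+|D)P(D) + P(+|¬D)P(¬D)
     = 0.8939 × 0.0534 + 0.0516 × 0.9466
     = 0.04773426 + 0.04884456
     = 0.09657882

Step 2: Apply Bayes' theorem for P(D|+)
P(D|+) = P(+|D)P(D) / P(+)
       = 0.04773426 / 0.09657882
       = 0.4943


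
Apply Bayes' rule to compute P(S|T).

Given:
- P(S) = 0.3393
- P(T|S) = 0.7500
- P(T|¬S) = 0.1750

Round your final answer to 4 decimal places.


Bayes' theorem: P(S|T) = P(T|S) × P(S) / P(T)

Step 1: Calculate P(T) using law of total probability
P(T) = P(T|S)P(S) + P(T|¬S)P(¬S)
     = 0.7500 × 0.3393 + 0.1750 × 0.6607
     = 0.25447500 + 0.11562250
     = 0.37009750

Step 2: Apply Bayes' theorem
P(S|T) = P(T|S) × P(S) / P(T)
       = 0.25447500 / 0.37009750
       = 0.6876


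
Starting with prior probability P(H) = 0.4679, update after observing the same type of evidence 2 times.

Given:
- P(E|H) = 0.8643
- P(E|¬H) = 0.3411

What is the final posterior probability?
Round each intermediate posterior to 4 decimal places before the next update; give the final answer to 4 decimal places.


Sequential Bayesian updating:

Initial prior: P(H) = 0.4679

Update 1:
  P(E) = 0.8643 × 0.4679 + 0.3411 × 0.5321 = 0.40440597 + 0.18149931 = 0.58590528
  P(H|E) = 0.40440597 / 0.58590528 = 0.6902

Update 2:
  P(E) = 0.8643 × 0.6902 + 0.3411 × 0.3098 = 0.59653986 + 0.10567278 = 0.70221264
  P(H|E) = 0.59653986 / 0.70221264 = 0.8495

Final posterior: 0.8495


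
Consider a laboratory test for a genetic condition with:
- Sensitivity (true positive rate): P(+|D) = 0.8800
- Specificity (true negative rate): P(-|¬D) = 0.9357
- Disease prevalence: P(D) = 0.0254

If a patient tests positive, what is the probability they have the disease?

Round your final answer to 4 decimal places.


Let D = has disease, + = positive test

Given:
- P(D) = 0.0254 (prevalence)
- P(+|D) = 0.8800 (sensitivity)
- P(-|¬D) = 0.9357 (specificity)
- P(+|¬D) = 0.0643 (false positive rate = 1 - specificity)

Step 1: Find P(+)
P(+) = P(+|D)P(D) + P(+|¬D)P(¬D)
     = 0.8800 × 0.0254 + 0.0643 × 0.9746
     = 0.02235200 + 0.06266678
     = 0.08501878

Step 2: Apply Bayes' theorem for P(D|+)
P(D|+) = P(+|D)P(D) / P(+)
       = 0.02235200 / 0.08501878
       = 0.2629


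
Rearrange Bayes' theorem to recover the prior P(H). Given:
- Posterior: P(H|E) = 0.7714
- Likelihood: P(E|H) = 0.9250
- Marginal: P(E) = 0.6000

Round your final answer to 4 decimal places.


From Bayes' theorem: P(H|E) = P(E|H) × P(H) / P(E)

Rearranging for P(H):
P(H) = P(H|E) × P(E) / P(E|H)
     = 0.7714 × 0.6000 / 0.9250
     = 0.46284000 / 0.9250
     = 0.5004


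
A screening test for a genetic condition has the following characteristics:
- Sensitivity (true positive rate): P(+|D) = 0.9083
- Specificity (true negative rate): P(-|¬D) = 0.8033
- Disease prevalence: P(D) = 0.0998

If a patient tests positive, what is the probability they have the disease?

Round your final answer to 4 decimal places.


Let D = has disease, + = positive test

Given:
- P(D) = 0.0998 (prevalence)
- P(+|D) = 0.9083 (sensitivity)
- P(-|¬D) = 0.8033 (specificity)
- P(+|¬D) = 0.1967 (false positive rate = 1 - specificity)

Step 1: Find P(+)
P(+) = P(+|D)P(D) + P(+|¬D)P(¬D)
     = 0.9083 × 0.0998 + 0.1967 × 0.9002
     = 0.09064834 + 0.17706934
     = 0.26771768

Step 2: Apply Bayes' theorem for P(D|+)
P(D|+) = P(+|D)P(D) / P(+)
       = 0.09064834 / 0.26771768
       = 0.3386


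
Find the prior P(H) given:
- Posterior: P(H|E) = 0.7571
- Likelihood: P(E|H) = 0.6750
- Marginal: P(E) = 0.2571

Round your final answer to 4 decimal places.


From Bayes' theorem: P(H|E) = P(E|H) × P(H) / P(E)

Rearranging for P(H):
P(H) = P(H|E) × P(E) / P(E|H)
     = 0.7571 × 0.2571 / 0.6750
     = 0.19465041 / 0.6750
     = 0.2884


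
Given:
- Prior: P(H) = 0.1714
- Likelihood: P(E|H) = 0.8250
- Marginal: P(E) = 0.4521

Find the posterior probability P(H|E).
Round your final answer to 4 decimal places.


Using Bayes' theorem:

P(H|E) = P(E|H) × P(H) / P(E)
       = 0.8250 × 0.1714 / 0.4521
       = 0.14140500 / 0.4521
       = 0.3128

The evidence strengthens our belief in H.
Prior: 0.1714 → Posterior: 0.3128


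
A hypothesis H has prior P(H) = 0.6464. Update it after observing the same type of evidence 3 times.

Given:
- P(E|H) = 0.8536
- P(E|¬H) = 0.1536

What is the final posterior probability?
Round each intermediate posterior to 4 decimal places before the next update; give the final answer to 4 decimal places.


Sequential Bayesian updating:

Initial prior: P(H) = 0.6464

Update 1:
  P(E) = 0.8536 × 0.6464 + 0.1536 × 0.3536 = 0.55176704 + 0.05431296 = 0.60608000
  P(H|E) = 0.55176704 / 0.60608000 = 0.9104

Update 2:
  P(E) = 0.8536 × 0.9104 + 0.1536 × 0.0896 = 0.77711744 + 0.01376256 = 0.79088000
  P(H|E) = 0.77711744 / 0.79088000 = 0.9826

Update 3:
  P(E) = 0.8536 × 0.9826 + 0.1536 × 0.0174 = 0.83874736 + 0.00267264 = 0.84142000
  P(H|E) = 0.83874736 / 0.84142000 = 0.9968

Final posterior: 0.9968


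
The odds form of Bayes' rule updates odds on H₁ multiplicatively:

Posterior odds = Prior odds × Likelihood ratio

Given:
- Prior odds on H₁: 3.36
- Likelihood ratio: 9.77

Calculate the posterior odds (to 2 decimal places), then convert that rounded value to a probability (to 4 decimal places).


Step 1: Calculate posterior odds
Posterior odds = Prior odds × LR
               = 3.36 × 9.77
               = 32.83

Step 2: Convert to probability
P(H₁|E) = Posterior odds / (1 + Posterior odds)
       = 32.83 / (1 + 32.83)
       = 32.83 / 33.83
       = 0.9704

The evidence increased P(H₁) from 0.7706 to 0.9704.
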